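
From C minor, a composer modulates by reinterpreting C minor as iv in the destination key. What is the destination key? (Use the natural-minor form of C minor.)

The numeral iv denotes a minor triad on scale degree 4. With C on degree 4, the tonic of the new key is G.
Degree 4 carries a minor triad in minor keys, so the destination is G minor.
Check: the diatonic triads of G minor (natural minor) are Gm (i), Adim (ii°), Bb (III), Cm (iv), Dm (v), Eb (VI), F (VII) — C minor is indeed iv.

G minor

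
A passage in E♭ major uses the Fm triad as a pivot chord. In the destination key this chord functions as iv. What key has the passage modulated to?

C minor

The numeral iv denotes a minor triad on scale degree 4. With F on degree 4, the tonic of the new key is C.
Degree 4 carries a minor triad in minor keys, so the destination is C minor.
Check: the diatonic triads of C minor (natural minor) are Cm (i), Ddim (ii°), E♭ (III), Fm (iv), Gm (v), A♭ (VI), B♭ (VII) — Fm is indeed iv.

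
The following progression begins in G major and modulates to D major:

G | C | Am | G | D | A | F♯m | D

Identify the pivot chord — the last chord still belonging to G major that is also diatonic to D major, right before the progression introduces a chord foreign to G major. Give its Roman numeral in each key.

D — V in G major, I in D major

Chords diatonic to G major: G, Am, Bm, C, D, Em, F♯dim.
Reading the progression, the first chord not in that set is A, so the modulation leaves G major there.
The chord immediately before A is D, which is diatonic to both keys: V in G major and I in D major.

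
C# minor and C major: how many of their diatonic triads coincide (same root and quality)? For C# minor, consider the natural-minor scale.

0

Diatonic triads of C# minor (natural minor): C#m (i), D#dim (ii°), E (III), F#m (iv), G#m (v), A (VI), B (VII).
Diatonic triads of C major: C (I), Dm (ii), Em (iii), F (IV), G (V), Am (vi), Bdim (vii°).
No triad has the same root and quality in both keys.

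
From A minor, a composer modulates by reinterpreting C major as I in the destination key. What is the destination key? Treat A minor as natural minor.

C major

The numeral I denotes a major triad on scale degree 1. With C on degree 1, the tonic of the new key is C.
Degree 1 carries a major triad in major keys, so the destination is C major.
Check: the diatonic triads of C major are C (I), Dm (ii), Em (iii), F (IV), G (V), Am (vi), Bdim (vii°) — C major is indeed I.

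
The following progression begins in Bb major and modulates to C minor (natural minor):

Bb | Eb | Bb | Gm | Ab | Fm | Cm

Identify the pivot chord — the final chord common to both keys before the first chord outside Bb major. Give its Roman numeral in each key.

Gm — vi in Bb major, v in C minor

Chords diatonic to Bb major: Bb, Cm, Dm, Eb, F, Gm, Adim.
Reading the progression, the first chord not in that set is Ab, so the modulation leaves Bb major there.
The chord immediately before Ab is Gm, which is diatonic to both keys: vi in Bb major and v in C minor.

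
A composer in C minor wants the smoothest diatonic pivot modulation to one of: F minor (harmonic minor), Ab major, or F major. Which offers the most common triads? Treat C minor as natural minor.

Ab major

Triads of C minor (natural minor): Cm (i), Ddim (ii°), Eb (III), Fm (iv), Gm (v), Ab (VI), Bb (VII).
F minor (harmonic minor) shares 1: Fm.
Ab major shares 4: Cm, Eb, Fm, Ab.
F major shares 2: Gm, Bb.
The most common triads (4) are shared with Ab major.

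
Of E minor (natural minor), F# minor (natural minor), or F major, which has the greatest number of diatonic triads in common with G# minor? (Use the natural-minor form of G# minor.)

F# minor

Triads of G# minor (natural minor): G#m (i), A#dim (ii°), B (III), C#m (iv), D#m (v), E (VI), F# (VII).
E minor (natural minor) shares 0: none.
F# minor (natural minor) shares 2: C#m, E.
F major shares 0: none.
The most common triads (2) are shared with F# minor.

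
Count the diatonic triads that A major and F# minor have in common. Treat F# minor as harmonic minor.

Diatonic triads of A major: A major (I), B minor (ii), C# minor (iii), D major (IV), E major (V), F# minor (vi), G# diminished (vii°).
Diatonic triads of F# minor (harmonic minor): F# minor (i), G# diminished (ii°), A augmented (III+), B minor (iv), C# major (V), D major (VI), E# diminished (vii°).
Matching root and quality in both lists: B minor, D major, F# minor, G# diminished.
That gives 4 common triads.

4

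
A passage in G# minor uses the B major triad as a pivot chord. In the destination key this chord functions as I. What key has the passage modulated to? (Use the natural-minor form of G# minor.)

The numeral I denotes a major triad on scale degree 1. With B on degree 1, the tonic of the new key is B.
Degree 1 carries a major triad in major keys, so the destination is B major.
Check: the diatonic triads of B major are B (I), C#m (ii), D#m (iii), E (IV), F# (V), G#m (vi), A#dim (vii°) — B major is indeed I.

B major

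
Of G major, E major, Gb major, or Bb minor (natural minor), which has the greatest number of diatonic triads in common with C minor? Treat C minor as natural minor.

Triads of C minor (natural minor): Cm (i), Ddim (ii°), Eb (III), Fm (iv), Gm (v), Ab (VI), Bb (VII).
G major shares 0: none.
E major shares 0: none.
Gb major shares 0: none.
Bb minor (natural minor) shares 2: Fm, Ab.
The most common triads (2) are shared with Bb minor.

Bb minor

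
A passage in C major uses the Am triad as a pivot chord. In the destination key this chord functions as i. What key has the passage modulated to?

A minor

The numeral i denotes a minor triad on scale degree 1. With A on degree 1, the tonic of the new key is A.
Degree 1 carries a minor triad in minor keys, so the destination is A minor.
Check: the diatonic triads of A minor (natural minor) are Am (i), Bdim (ii°), C (III), Dm (iv), Em (v), F (VI), G (VII) — Am is indeed i.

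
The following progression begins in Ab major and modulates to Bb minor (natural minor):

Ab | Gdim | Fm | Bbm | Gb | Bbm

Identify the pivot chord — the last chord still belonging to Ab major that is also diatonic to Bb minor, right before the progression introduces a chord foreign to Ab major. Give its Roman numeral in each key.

Bbm — ii in Ab major, i in Bb minor

Chords diatonic to Ab major: Ab, Bbm, Cm, Db, Eb, Fm, Gdim.
Reading the progression, the first chord not in that set is Gb, so the modulation leaves Ab major there.
The chord immediately before Gb is Bbm, which is diatonic to both keys: ii in Ab major and i in Bb minor.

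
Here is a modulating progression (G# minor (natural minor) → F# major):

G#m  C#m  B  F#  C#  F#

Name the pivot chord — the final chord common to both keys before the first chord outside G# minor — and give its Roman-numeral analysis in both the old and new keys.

Chords diatonic to G# minor: G#m, A#dim, B, C#m, D#m, E, F#.
Reading the progression, the first chord not in that set is C#, so the modulation leaves G# minor there.
The chord immediately before C# is F#, which is diatonic to both keys: VII in G# minor and I in F# major.

F# — VII in G# minor, I in F# major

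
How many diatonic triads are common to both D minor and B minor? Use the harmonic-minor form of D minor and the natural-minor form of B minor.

2

Diatonic triads of D minor (harmonic minor): Dm (i), Edim (ii°), Faug (III+), Gm (iv), A (V), Bb (VI), C#dim (vii°).
Diatonic triads of B minor (natural minor): Bm (i), C#dim (ii°), D (III), Em (iv), F#m (v), G (VI), A (VII).
Matching root and quality in both lists: A, C#dim.
That gives 2 common triads.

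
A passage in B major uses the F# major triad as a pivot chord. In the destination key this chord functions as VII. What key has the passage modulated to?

G# minor

The numeral VII denotes a major triad on scale degree 7. With F# on degree 7, the tonic of the new key is G#.
Degree 7 carries a major triad in natural-minor keys, so the destination is G# minor.
Check: the diatonic triads of G# minor (natural minor) are G#m (i), A#dim (ii°), B (III), C#m (iv), D#m (v), E (VI), F# (VII) — F# major is indeed VII.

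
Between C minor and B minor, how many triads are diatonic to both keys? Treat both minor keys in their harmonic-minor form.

Diatonic triads of C minor (harmonic minor): Cm (i), Ddim (ii°), Ebaug (III+), Fm (iv), G (V), Ab (VI), Bdim (vii°).
Diatonic triads of B minor (harmonic minor): Bm (i), C#dim (ii°), Daug (III+), Em (iv), F# (V), G (VI), A#dim (vii°).
Matching root and quality in both lists: G.
That gives 1 common triad.

1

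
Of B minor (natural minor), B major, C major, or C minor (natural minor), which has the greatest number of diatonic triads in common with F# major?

Triads of F# major: F# major (I), G# minor (ii), A# minor (iii), B major (IV), C# major (V), D# minor (vi), E# diminished (vii°).
B minor (natural minor) shares 0: none.
B major shares 4: F#, G#m, B, D#m.
C major shares 0: none.
C minor (natural minor) shares 0: none.
The most common triads (4) are shared with B major.

B major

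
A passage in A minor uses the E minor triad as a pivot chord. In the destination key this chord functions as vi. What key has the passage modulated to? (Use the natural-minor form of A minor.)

The numeral vi denotes a minor triad on scale degree 6. With E on degree 6, the tonic of the new key is G.
Degree 6 carries a minor triad in major keys, so the destination is G major.
Check: the diatonic triads of G major are G (I), Am (ii), Bm (iii), C (IV), D (V), Em (vi), F#dim (vii°) — E minor is indeed vi.

G major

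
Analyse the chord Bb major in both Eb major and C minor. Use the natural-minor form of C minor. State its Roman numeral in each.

V in Eb major; VII in C minor

The scale of Eb major is Eb F G Ab Bb C D; Bb is degree 5, and the triad built there (Bb-D-F) is major, so it is V.
The scale of C minor (natural minor) is C D Eb F G Ab Bb; Bb is degree 7, and the triad built there (Bb-D-F) is major, so it is VII.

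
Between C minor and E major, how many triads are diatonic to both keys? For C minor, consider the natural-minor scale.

Diatonic triads of C minor (natural minor): C minor (i), D diminished (ii°), E♭ major (III), F minor (iv), G minor (v), A♭ major (VI), B♭ major (VII).
Diatonic triads of E major: E major (I), F♯ minor (ii), G♯ minor (iii), A major (IV), B major (V), C♯ minor (vi), D♯ diminished (vii°).
No triad has the same root and quality in both keys.

0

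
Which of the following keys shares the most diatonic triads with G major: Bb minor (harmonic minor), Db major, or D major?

D major

Triads of G major: G major (I), A minor (ii), B minor (iii), C major (IV), D major (V), E minor (vi), F# diminished (vii°).
Bb minor (harmonic minor) shares 0: none.
Db major shares 0: none.
D major shares 4: G, Bm, D, Em.
The most common triads (4) are shared with D major.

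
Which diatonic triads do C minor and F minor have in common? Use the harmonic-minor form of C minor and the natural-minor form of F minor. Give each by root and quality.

Cm, Fm, Ab

Triads in C minor (harmonic minor): Cm (i), Ddim (ii°), Ebaug (III+), Fm (iv), G (V), Ab (VI), Bdim (vii°).
Triads in F minor (natural minor): Fm (i), Gdim (ii°), Ab (III), Bbm (iv), Cm (v), Db (VI), Eb (VII).
Shared triads with their functions: Cm (i in C minor, v in F minor); Fm (iv in C minor, i in F minor); Ab (VI in C minor, III in F minor).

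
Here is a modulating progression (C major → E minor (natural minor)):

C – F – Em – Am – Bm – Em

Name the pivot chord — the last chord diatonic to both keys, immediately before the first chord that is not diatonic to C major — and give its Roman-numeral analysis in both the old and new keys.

Chords diatonic to C major: C, Dm, Em, F, G, Am, Bdim.
Reading the progression, the first chord not in that set is Bm, so the modulation leaves C major there.
The chord immediately before Bm is Am, which is diatonic to both keys: vi in C major and iv in E minor.

Am — vi in C major, iv in E minor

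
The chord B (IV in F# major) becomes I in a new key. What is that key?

The numeral I denotes a major triad on scale degree 1. With B on degree 1, the tonic of the new key is B.
Degree 1 carries a major triad in major keys, so the destination is B major.
Check: the diatonic triads of B major are B (I), C#m (ii), D#m (iii), E (IV), F# (V), G#m (vi), A#dim (vii°) — B is indeed I.

B major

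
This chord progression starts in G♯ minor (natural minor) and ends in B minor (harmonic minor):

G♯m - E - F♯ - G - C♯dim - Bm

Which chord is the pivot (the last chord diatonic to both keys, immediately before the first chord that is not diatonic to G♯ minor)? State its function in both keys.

Chords diatonic to G♯ minor: G♯m, A♯dim, B, C♯m, D♯m, E, F♯.
Reading the progression, the first chord not in that set is G, so the modulation leaves G♯ minor there.
The chord immediately before G is F♯, which is diatonic to both keys: VII in G♯ minor and V in B minor.

F♯ — VII in G♯ minor, V in B minor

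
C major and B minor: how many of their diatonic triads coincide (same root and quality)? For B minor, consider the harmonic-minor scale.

2

Diatonic triads of C major: C (I), Dm (ii), Em (iii), F (IV), G (V), Am (vi), Bdim (vii°).
Diatonic triads of B minor (harmonic minor): Bm (i), C♯dim (ii°), Daug (III+), Em (iv), F♯ (V), G (VI), A♯dim (vii°).
Matching root and quality in both lists: Em, G.
That gives 2 common triads.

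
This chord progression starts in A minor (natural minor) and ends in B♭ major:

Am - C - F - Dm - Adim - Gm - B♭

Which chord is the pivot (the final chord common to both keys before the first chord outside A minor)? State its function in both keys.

Dm — iv in A minor, iii in B♭ major

Chords diatonic to A minor: Am, Bdim, C, Dm, Em, F, G.
Reading the progression, the first chord not in that set is Adim, so the modulation leaves A minor there.
The chord immediately before Adim is Dm, which is diatonic to both keys: iv in A minor and iii in B♭ major.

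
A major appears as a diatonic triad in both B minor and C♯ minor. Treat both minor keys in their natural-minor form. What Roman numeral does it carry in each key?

VII in B minor; VI in C♯ minor

The scale of B minor (natural minor) is B C♯ D E F♯ G A; A is degree 7, and the triad built there (A-C♯-E) is major, so it is VII.
The scale of C♯ minor (natural minor) is C♯ D♯ E F♯ G♯ A B; A is degree 6, and the triad built there (A-C♯-E) is major, so it is VI.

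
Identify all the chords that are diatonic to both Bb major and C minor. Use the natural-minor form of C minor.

Triads in Bb major: Bb (I), Cm (ii), Dm (iii), Eb (IV), F (V), Gm (vi), Adim (vii°).
Triads in C minor (natural minor): Cm (i), Ddim (ii°), Eb (III), Fm (iv), Gm (v), Ab (VI), Bb (VII).
Shared triads with their functions: Bb (I in Bb major, VII in C minor); Cm (ii in Bb major, i in C minor); Eb (IV in Bb major, III in C minor); Gm (vi in Bb major, v in C minor).

Bb, Cm, Eb, Gm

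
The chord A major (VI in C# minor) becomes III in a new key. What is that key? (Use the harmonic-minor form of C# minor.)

F# minor

The numeral III denotes a major triad on scale degree 3. With A on degree 3, the tonic of the new key is F#.
Degree 3 carries a major triad in natural-minor keys, so the destination is F# minor.
Check: the diatonic triads of F# minor (natural minor) are F#m (i), G#dim (ii°), A (III), Bm (iv), C#m (v), D (VI), E (VII) — A major is indeed III.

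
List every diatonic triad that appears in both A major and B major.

C#m, E

Triads in A major: A major (I), B minor (ii), C# minor (iii), D major (IV), E major (V), F# minor (vi), G# diminished (vii°).
Triads in B major: B major (I), C# minor (ii), D# minor (iii), E major (IV), F# major (V), G# minor (vi), A# diminished (vii°).
Shared triads with their functions: C# minor (iii in A major, ii in B major); E major (V in A major, IV in B major).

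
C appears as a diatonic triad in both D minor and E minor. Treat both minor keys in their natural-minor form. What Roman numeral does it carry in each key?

The scale of D minor (natural minor) is D E F G A Bb C; C is degree 7, and the triad built there (C-E-G) is major, so it is VII.
The scale of E minor (natural minor) is E F# G A B C D; C is degree 6, and the triad built there (C-E-G) is major, so it is VI.

VII in D minor; VI in E minor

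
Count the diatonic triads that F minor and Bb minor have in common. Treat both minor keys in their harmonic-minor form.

1

Diatonic triads of F minor (harmonic minor): Fm (i), Gdim (ii°), Abaug (III+), Bbm (iv), C (V), Db (VI), Edim (vii°).
Diatonic triads of Bb minor (harmonic minor): Bbm (i), Cdim (ii°), Dbaug (III+), Ebm (iv), F (V), Gb (VI), Adim (vii°).
Matching root and quality in both lists: Bbm.
That gives 1 common triad.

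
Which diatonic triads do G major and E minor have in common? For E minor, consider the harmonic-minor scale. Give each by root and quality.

Triads in G major: G major (I), A minor (ii), B minor (iii), C major (IV), D major (V), E minor (vi), F# diminished (vii°).
Triads in E minor (harmonic minor): E minor (i), F# diminished (ii°), G augmented (III+), A minor (iv), B major (V), C major (VI), D# diminished (vii°).
Shared triads with their functions: A minor (ii in G major, iv in E minor); C major (IV in G major, VI in E minor); E minor (vi in G major, i in E minor); F# diminished (vii° in G major, ii° in E minor).

Am, C, Em, F#dim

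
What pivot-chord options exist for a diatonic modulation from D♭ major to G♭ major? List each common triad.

Triads in D♭ major: D♭ major (I), E♭ minor (ii), F minor (iii), G♭ major (IV), A♭ major (V), B♭ minor (vi), C diminished (vii°).
Triads in G♭ major: G♭ major (I), A♭ minor (ii), B♭ minor (iii), C♭ major (IV), D♭ major (V), E♭ minor (vi), F diminished (vii°).
Shared triads with their functions: D♭ major (I in D♭ major, V in G♭ major); E♭ minor (ii in D♭ major, vi in G♭ major); G♭ major (IV in D♭ major, I in G♭ major); B♭ minor (vi in D♭ major, iii in G♭ major).

D♭, E♭m, G♭, B♭m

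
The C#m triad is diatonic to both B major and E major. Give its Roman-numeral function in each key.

ii in B major; vi in E major

The scale of B major is B C# D# E F# G# A#; C# is degree 2, and the triad built there (C#-E-G#) is minor, so it is ii.
The scale of E major is E F# G# A B C# D#; C# is degree 6, and the triad built there (C#-E-G#) is minor, so it is vi.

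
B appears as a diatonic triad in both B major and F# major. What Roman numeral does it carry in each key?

I in B major; IV in F# major

The scale of B major is B C# D# E F# G# A#; B is degree 1, and the triad built there (B-D#-F#) is major, so it is I.
The scale of F# major is F# G# A# B C# D# E#; B is degree 4, and the triad built there (B-D#-F#) is major, so it is IV.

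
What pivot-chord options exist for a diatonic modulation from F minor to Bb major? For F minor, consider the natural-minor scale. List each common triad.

Cm, Eb

Triads in F minor (natural minor): Fm (i), Gdim (ii°), Ab (III), Bbm (iv), Cm (v), Db (VI), Eb (VII).
Triads in Bb major: Bb (I), Cm (ii), Dm (iii), Eb (IV), F (V), Gm (vi), Adim (vii°).
Shared triads with their functions: Cm (v in F minor, ii in Bb major); Eb (VII in F minor, IV in Bb major).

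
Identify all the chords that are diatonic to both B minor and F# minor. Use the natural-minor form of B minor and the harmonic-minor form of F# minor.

Triads in B minor (natural minor): Bm (i), C#dim (ii°), D (III), Em (iv), F#m (v), G (VI), A (VII).
Triads in F# minor (harmonic minor): F#m (i), G#dim (ii°), Aaug (III+), Bm (iv), C# (V), D (VI), E#dim (vii°).
Shared triads with their functions: Bm (i in B minor, iv in F# minor); D (III in B minor, VI in F# minor); F#m (v in B minor, i in F# minor).

Bm, D, F#m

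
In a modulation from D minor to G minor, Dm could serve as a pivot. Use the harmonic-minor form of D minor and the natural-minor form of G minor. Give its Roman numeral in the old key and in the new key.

i in D minor; v in G minor

The scale of D minor (harmonic minor) is D E F G A Bb C#; D is degree 1, and the triad built there (D-F-A) is minor, so it is i.
The scale of G minor (natural minor) is G A Bb C D Eb F; D is degree 5, and the triad built there (D-F-A) is minor, so it is v.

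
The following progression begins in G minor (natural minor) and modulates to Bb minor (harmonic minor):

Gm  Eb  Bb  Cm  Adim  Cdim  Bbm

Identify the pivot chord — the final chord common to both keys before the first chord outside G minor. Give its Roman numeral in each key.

Chords diatonic to G minor: Gm, Adim, Bb, Cm, Dm, Eb, F.
Reading the progression, the first chord not in that set is Cdim, so the modulation leaves G minor there.
The chord immediately before Cdim is Adim, which is diatonic to both keys: ii° in G minor and vii° in Bb minor.

Adim — ii° in G minor, vii° in Bb minor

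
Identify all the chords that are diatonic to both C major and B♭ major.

Dm, F

Triads in C major: C (I), Dm (ii), Em (iii), F (IV), G (V), Am (vi), Bdim (vii°).
Triads in B♭ major: B♭ (I), Cm (ii), Dm (iii), E♭ (IV), F (V), Gm (vi), Adim (vii°).
Shared triads with their functions: Dm (ii in C major, iii in B♭ major); F (IV in C major, V in B♭ major).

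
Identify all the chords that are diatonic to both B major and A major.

Triads in B major: B (I), C♯m (ii), D♯m (iii), E (IV), F♯ (V), G♯m (vi), A♯dim (vii°).
Triads in A major: A (I), Bm (ii), C♯m (iii), D (IV), E (V), F♯m (vi), G♯dim (vii°).
Shared triads with their functions: C♯m (ii in B major, iii in A major); E (IV in B major, V in A major).

C♯m, E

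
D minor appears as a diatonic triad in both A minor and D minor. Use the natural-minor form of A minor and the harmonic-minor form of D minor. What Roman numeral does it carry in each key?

iv in A minor; i in D minor

The scale of A minor (natural minor) is A B C D E F G; D is degree 4, and the triad built there (D-F-A) is minor, so it is iv.
The scale of D minor (harmonic minor) is D E F G A Bb C#; D is degree 1, and the triad built there (D-F-A) is minor, so it is i.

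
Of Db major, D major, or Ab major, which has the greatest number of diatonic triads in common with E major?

D major

Triads of E major: E major (I), F# minor (ii), G# minor (iii), A major (IV), B major (V), C# minor (vi), D# diminished (vii°).
Db major shares 0: none.
D major shares 2: F#m, A.
Ab major shares 0: none.
The most common triads (2) are shared with D major.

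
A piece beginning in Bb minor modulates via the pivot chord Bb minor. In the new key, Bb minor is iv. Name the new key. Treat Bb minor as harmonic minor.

F minor

The numeral iv denotes a minor triad on scale degree 4. With Bb on degree 4, the tonic of the new key is F.
Degree 4 carries a minor triad in minor keys, so the destination is F minor.
Check: the diatonic triads of F minor (natural minor) are Fm (i), Gdim (ii°), Ab (III), Bbm (iv), Cm (v), Db (VI), Eb (VII) — Bb minor is indeed iv.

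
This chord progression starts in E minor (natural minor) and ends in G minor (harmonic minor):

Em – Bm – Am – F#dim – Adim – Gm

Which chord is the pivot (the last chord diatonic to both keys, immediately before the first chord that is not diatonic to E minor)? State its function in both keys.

Chords diatonic to E minor: Em, F#dim, G, Am, Bm, C, D.
Reading the progression, the first chord not in that set is Adim, so the modulation leaves E minor there.
The chord immediately before Adim is F#dim, which is diatonic to both keys: ii° in E minor and vii° in G minor.

F#dim — ii° in E minor, vii° in G minor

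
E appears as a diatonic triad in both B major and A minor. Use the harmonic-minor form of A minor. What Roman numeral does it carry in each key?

IV in B major; V in A minor

The scale of B major is B C# D# E F# G# A#; E is degree 4, and the triad built there (E-G#-B) is major, so it is IV.
The scale of A minor (harmonic minor) is A B C D E F G#; E is degree 5, and the triad built there (E-G#-B) is major, so it is V.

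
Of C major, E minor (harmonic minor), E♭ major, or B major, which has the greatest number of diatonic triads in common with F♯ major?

B major

Triads of F♯ major: F♯ (I), G♯m (ii), A♯m (iii), B (IV), C♯ (V), D♯m (vi), E♯dim (vii°).
C major shares 0: none.
E minor (harmonic minor) shares 1: B.
E♭ major shares 0: none.
B major shares 4: F♯, G♯m, B, D♯m.
The most common triads (4) are shared with B major.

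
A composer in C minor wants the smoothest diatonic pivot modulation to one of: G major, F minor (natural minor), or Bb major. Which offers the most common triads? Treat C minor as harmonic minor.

F minor

Triads of C minor (harmonic minor): C minor (i), D diminished (ii°), Eb augmented (III+), F minor (iv), G major (V), Ab major (VI), B diminished (vii°).
G major shares 1: G.
F minor (natural minor) shares 3: Cm, Fm, Ab.
Bb major shares 1: Cm.
The most common triads (3) are shared with F minor.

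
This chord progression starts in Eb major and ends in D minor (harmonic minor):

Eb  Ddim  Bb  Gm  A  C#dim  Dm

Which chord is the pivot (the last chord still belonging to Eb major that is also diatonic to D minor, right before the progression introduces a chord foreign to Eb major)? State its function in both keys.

Gm — iii in Eb major, iv in D minor

Chords diatonic to Eb major: Eb, Fm, Gm, Ab, Bb, Cm, Ddim.
Reading the progression, the first chord not in that set is A, so the modulation leaves Eb major there.
The chord immediately before A is Gm, which is diatonic to both keys: iii in Eb major and iv in D minor.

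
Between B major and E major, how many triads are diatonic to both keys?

4

Diatonic triads of B major: B (I), C#m (ii), D#m (iii), E (IV), F# (V), G#m (vi), A#dim (vii°).
Diatonic triads of E major: E (I), F#m (ii), G#m (iii), A (IV), B (V), C#m (vi), D#dim (vii°).
Matching root and quality in both lists: B, C#m, E, G#m.
That gives 4 common triads.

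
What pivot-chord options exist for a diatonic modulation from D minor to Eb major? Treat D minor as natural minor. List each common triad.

Gm, Bb

Triads in D minor (natural minor): Dm (i), Edim (ii°), F (III), Gm (iv), Am (v), Bb (VI), C (VII).
Triads in Eb major: Eb (I), Fm (ii), Gm (iii), Ab (IV), Bb (V), Cm (vi), Ddim (vii°).
Shared triads with their functions: Gm (iv in D minor, iii in Eb major); Bb (VI in D minor, V in Eb major).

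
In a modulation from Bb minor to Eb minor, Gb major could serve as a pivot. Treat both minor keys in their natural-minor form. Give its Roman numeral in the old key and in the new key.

The scale of Bb minor (natural minor) is Bb C Db Eb F Gb Ab; Gb is degree 6, and the triad built there (Gb-Bb-Db) is major, so it is VI.
The scale of Eb minor (natural minor) is Eb F Gb Ab Bb Cb Db; Gb is degree 3, and the triad built there (Gb-Bb-Db) is major, so it is III.

VI in Bb minor; III in Eb minor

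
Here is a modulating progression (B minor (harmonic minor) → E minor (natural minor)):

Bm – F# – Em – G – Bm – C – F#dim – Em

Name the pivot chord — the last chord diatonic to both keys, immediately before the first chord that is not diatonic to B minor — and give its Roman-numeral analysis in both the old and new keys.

Bm — i in B minor, v in E minor

Chords diatonic to B minor: Bm, C#dim, Daug, Em, F#, G, A#dim.
Reading the progression, the first chord not in that set is C, so the modulation leaves B minor there.
The chord immediately before C is Bm, which is diatonic to both keys: i in B minor and v in E minor.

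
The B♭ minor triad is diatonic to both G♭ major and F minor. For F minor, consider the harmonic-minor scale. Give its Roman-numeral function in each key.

iii in G♭ major; iv in F minor

The scale of G♭ major is G♭ A♭ B♭ C♭ D♭ E♭ F; B♭ is degree 3, and the triad built there (B♭-D♭-F) is minor, so it is iii.
The scale of F minor (harmonic minor) is F G A♭ B♭ C D♭ E; B♭ is degree 4, and the triad built there (B♭-D♭-F) is minor, so it is iv.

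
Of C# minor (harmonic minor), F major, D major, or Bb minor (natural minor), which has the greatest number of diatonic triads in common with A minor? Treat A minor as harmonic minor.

F major

Triads of A minor (harmonic minor): A minor (i), B diminished (ii°), C augmented (III+), D minor (iv), E major (V), F major (VI), G# diminished (vii°).
C# minor (harmonic minor) shares 0: none.
F major shares 3: Am, Dm, F.
D major shares 0: none.
Bb minor (natural minor) shares 0: none.
The most common triads (3) are shared with F major.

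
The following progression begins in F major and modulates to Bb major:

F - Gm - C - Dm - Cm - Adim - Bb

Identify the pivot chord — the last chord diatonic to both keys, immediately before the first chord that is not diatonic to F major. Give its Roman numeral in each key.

Chords diatonic to F major: F, Gm, Am, Bb, C, Dm, Edim.
Reading the progression, the first chord not in that set is Cm, so the modulation leaves F major there.
The chord immediately before Cm is Dm, which is diatonic to both keys: vi in F major and iii in Bb major.

Dm — vi in F major, iii in Bb major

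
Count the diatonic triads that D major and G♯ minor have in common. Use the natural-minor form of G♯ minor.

0

Diatonic triads of D major: D major (I), E minor (ii), F♯ minor (iii), G major (IV), A major (V), B minor (vi), C♯ diminished (vii°).
Diatonic triads of G♯ minor (natural minor): G♯ minor (i), A♯ diminished (ii°), B major (III), C♯ minor (iv), D♯ minor (v), E major (VI), F♯ major (VII).
No triad has the same root and quality in both keys.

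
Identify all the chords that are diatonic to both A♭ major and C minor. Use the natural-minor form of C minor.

A♭, Cm, E♭, Fm

Triads in A♭ major: A♭ (I), B♭m (ii), Cm (iii), D♭ (IV), E♭ (V), Fm (vi), Gdim (vii°).
Triads in C minor (natural minor): Cm (i), Ddim (ii°), E♭ (III), Fm (iv), Gm (v), A♭ (VI), B♭ (VII).
Shared triads with their functions: A♭ (I in A♭ major, VI in C minor); Cm (iii in A♭ major, i in C minor); E♭ (V in A♭ major, III in C minor); Fm (vi in A♭ major, iv in C minor).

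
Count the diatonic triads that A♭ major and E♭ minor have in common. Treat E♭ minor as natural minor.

Diatonic triads of A♭ major: A♭ (I), B♭m (ii), Cm (iii), D♭ (IV), E♭ (V), Fm (vi), Gdim (vii°).
Diatonic triads of E♭ minor (natural minor): E♭m (i), Fdim (ii°), G♭ (III), A♭m (iv), B♭m (v), C♭ (VI), D♭ (VII).
Matching root and quality in both lists: B♭m, D♭.
That gives 2 common triads.

2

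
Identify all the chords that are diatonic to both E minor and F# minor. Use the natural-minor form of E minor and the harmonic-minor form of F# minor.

Triads in E minor (natural minor): Em (i), F#dim (ii°), G (III), Am (iv), Bm (v), C (VI), D (VII).
Triads in F# minor (harmonic minor): F#m (i), G#dim (ii°), Aaug (III+), Bm (iv), C# (V), D (VI), E#dim (vii°).
Shared triads with their functions: Bm (v in E minor, iv in F# minor); D (VII in E minor, VI in F# minor).

Bm, D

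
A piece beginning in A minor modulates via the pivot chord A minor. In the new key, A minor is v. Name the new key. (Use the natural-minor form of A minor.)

The numeral v denotes a minor triad on scale degree 5. With A on degree 5, the tonic of the new key is D.
Degree 5 carries a minor triad in natural-minor keys, so the destination is D minor.
Check: the diatonic triads of D minor (natural minor) are Dm (i), Edim (ii°), F (III), Gm (iv), Am (v), Bb (VI), C (VII) — A minor is indeed v.

D minor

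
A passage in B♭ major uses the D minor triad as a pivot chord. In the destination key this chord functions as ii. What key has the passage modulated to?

C major

The numeral ii denotes a minor triad on scale degree 2. With D on degree 2, the tonic of the new key is C.
Degree 2 carries a minor triad in major keys, so the destination is C major.
Check: the diatonic triads of C major are C (I), Dm (ii), Em (iii), F (IV), G (V), Am (vi), Bdim (vii°) — D minor is indeed ii.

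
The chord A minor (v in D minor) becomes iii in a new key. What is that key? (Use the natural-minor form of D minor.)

The numeral iii denotes a minor triad on scale degree 3. With A on degree 3, the tonic of the new key is F.
Degree 3 carries a minor triad in major keys, so the destination is F major.
Check: the diatonic triads of F major are F (I), Gm (ii), Am (iii), Bb (IV), C (V), Dm (vi), Edim (vii°) — A minor is indeed iii.

F major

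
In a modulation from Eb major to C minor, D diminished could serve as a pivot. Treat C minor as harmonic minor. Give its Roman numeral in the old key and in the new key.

The scale of Eb major is Eb F G Ab Bb C D; D is degree 7, and the triad built there (D-F-Ab) is diminished, so it is vii°.
The scale of C minor (harmonic minor) is C D Eb F G Ab B; D is degree 2, and the triad built there (D-F-Ab) is diminished, so it is ii°.

vii° in Eb major; ii° in C minor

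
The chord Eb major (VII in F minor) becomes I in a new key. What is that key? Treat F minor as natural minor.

The numeral I denotes a major triad on scale degree 1. With Eb on degree 1, the tonic of the new key is Eb.
Degree 1 carries a major triad in major keys, so the destination is Eb major.
Check: the diatonic triads of Eb major are Eb (I), Fm (ii), Gm (iii), Ab (IV), Bb (V), Cm (vi), Ddim (vii°) — Eb major is indeed I.

Eb major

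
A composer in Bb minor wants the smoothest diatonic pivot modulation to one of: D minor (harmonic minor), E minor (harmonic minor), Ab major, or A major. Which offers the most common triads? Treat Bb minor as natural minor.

Triads of Bb minor (natural minor): Bb minor (i), C diminished (ii°), Db major (III), Eb minor (iv), F minor (v), Gb major (VI), Ab major (VII).
D minor (harmonic minor) shares 0: none.
E minor (harmonic minor) shares 0: none.
Ab major shares 4: Bbm, Db, Fm, Ab.
A major shares 0: none.
The most common triads (4) are shared with Ab major.

Ab major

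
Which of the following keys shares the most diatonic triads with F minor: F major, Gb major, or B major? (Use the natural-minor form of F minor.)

Triads of F minor (natural minor): Fm (i), Gdim (ii°), Ab (III), Bbm (iv), Cm (v), Db (VI), Eb (VII).
F major shares 0: none.
Gb major shares 2: Bbm, Db.
B major shares 0: none.
The most common triads (2) are shared with Gb major.

Gb major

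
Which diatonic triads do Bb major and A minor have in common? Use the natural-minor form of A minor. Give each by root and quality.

Triads in Bb major: Bb (I), Cm (ii), Dm (iii), Eb (IV), F (V), Gm (vi), Adim (vii°).
Triads in A minor (natural minor): Am (i), Bdim (ii°), C (III), Dm (iv), Em (v), F (VI), G (VII).
Shared triads with their functions: Dm (iii in Bb major, iv in A minor); F (V in Bb major, VI in A minor).

Dm, F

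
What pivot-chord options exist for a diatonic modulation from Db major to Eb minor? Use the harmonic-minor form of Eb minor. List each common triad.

Ebm

Triads in Db major: Db major (I), Eb minor (ii), F minor (iii), Gb major (IV), Ab major (V), Bb minor (vi), C diminished (vii°).
Triads in Eb minor (harmonic minor): Eb minor (i), F diminished (ii°), Gb augmented (III+), Ab minor (iv), Bb major (V), Cb major (VI), D diminished (vii°).
Shared triads with their functions: Eb minor (ii in Db major, i in Eb minor).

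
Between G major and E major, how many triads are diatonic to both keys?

Diatonic triads of G major: G (I), Am (ii), Bm (iii), C (IV), D (V), Em (vi), F#dim (vii°).
Diatonic triads of E major: E (I), F#m (ii), G#m (iii), A (IV), B (V), C#m (vi), D#dim (vii°).
No triad has the same root and quality in both keys.

0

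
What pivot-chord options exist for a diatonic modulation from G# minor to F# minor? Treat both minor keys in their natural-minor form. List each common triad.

Triads in G# minor (natural minor): G#m (i), A#dim (ii°), B (III), C#m (iv), D#m (v), E (VI), F# (VII).
Triads in F# minor (natural minor): F#m (i), G#dim (ii°), A (III), Bm (iv), C#m (v), D (VI), E (VII).
Shared triads with their functions: C#m (iv in G# minor, v in F# minor); E (VI in G# minor, VII in F# minor).

C#m, E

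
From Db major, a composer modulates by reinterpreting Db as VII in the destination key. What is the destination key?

The numeral VII denotes a major triad on scale degree 7. With Db on degree 7, the tonic of the new key is Eb.
Degree 7 carries a major triad in natural-minor keys, so the destination is Eb minor.
Check: the diatonic triads of Eb minor (natural minor) are Ebm (i), Fdim (ii°), Gb (III), Abm (iv), Bbm (v), Cb (VI), Db (VII) — Db is indeed VII.

Eb minor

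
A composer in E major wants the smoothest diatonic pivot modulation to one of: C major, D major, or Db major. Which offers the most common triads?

Triads of E major: E major (I), F# minor (ii), G# minor (iii), A major (IV), B major (V), C# minor (vi), D# diminished (vii°).
C major shares 0: none.
D major shares 2: F#m, A.
Db major shares 0: none.
The most common triads (2) are shared with D major.

D major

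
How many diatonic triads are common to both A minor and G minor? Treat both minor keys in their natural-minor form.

2

Diatonic triads of A minor (natural minor): A minor (i), B diminished (ii°), C major (III), D minor (iv), E minor (v), F major (VI), G major (VII).
Diatonic triads of G minor (natural minor): G minor (i), A diminished (ii°), Bb major (III), C minor (iv), D minor (v), Eb major (VI), F major (VII).
Matching root and quality in both lists: D minor, F major.
That gives 2 common triads.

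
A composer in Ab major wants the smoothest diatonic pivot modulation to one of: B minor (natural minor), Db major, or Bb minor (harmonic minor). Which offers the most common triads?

Triads of Ab major: Ab (I), Bbm (ii), Cm (iii), Db (IV), Eb (V), Fm (vi), Gdim (vii°).
B minor (natural minor) shares 0: none.
Db major shares 4: Ab, Bbm, Db, Fm.
Bb minor (harmonic minor) shares 1: Bbm.
The most common triads (4) are shared with Db major.

Db major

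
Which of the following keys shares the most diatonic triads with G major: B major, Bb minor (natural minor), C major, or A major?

Triads of G major: G major (I), A minor (ii), B minor (iii), C major (IV), D major (V), E minor (vi), F# diminished (vii°).
B major shares 0: none.
Bb minor (natural minor) shares 0: none.
C major shares 4: G, Am, C, Em.
A major shares 2: Bm, D.
The most common triads (4) are shared with C major.

C major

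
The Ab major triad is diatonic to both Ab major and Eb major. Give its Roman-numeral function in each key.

The scale of Ab major is Ab Bb C Db Eb F G; Ab is degree 1, and the triad built there (Ab-C-Eb) is major, so it is I.
The scale of Eb major is Eb F G Ab Bb C D; Ab is degree 4, and the triad built there (Ab-C-Eb) is major, so it is IV.

I in Ab major; IV in Eb major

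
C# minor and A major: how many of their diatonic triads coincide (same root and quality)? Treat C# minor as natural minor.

Diatonic triads of C# minor (natural minor): C# minor (i), D# diminished (ii°), E major (III), F# minor (iv), G# minor (v), A major (VI), B major (VII).
Diatonic triads of A major: A major (I), B minor (ii), C# minor (iii), D major (IV), E major (V), F# minor (vi), G# diminished (vii°).
Matching root and quality in both lists: C# minor, E major, F# minor, A major.
That gives 4 common triads.

4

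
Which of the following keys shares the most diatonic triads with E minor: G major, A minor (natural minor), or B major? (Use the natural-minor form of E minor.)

Triads of E minor (natural minor): Em (i), F♯dim (ii°), G (III), Am (iv), Bm (v), C (VI), D (VII).
G major shares 7: Em, F♯dim, G, Am, Bm, C, D.
A minor (natural minor) shares 4: Em, G, Am, C.
B major shares 0: none.
The most common triads (7) are shared with G major.

G major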